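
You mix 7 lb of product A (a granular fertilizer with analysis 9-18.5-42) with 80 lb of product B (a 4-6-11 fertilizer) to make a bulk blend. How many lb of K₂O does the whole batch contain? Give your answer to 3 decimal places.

11.740 lb K₂O

K₂O mass = 42%×7 + 11%×80 = 11.74 lb.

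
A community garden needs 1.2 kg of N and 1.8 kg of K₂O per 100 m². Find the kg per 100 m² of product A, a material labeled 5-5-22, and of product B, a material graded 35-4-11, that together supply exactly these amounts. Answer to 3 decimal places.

6.965 kg product A, 2.434 kg product B

Let a = kg of product A, b = kg of product B (per 100 m²).
N: 0.05·a + 0.35·b = 1.2
K₂O: 0.22·a + 0.11·b = 1.8
Solving simultaneously: a = 6.96503, b = 2.43357.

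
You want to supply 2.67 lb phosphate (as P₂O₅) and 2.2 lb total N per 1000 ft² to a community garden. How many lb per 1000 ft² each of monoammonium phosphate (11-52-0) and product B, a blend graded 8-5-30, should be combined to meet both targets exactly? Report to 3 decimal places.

2.870 lb monoammonium phosphate, 23.554 lb product B

Let a = lb of monoammonium phosphate, b = lb of product B (per 1000 ft²).
P₂O₅: 0.52·a + 0.05·b = 2.67
N: 0.11·a + 0.08·b = 2.2
Eliminate a: (row1) − 0.52/0.11·(row2) → -0.328182·b = -7.73, so b = 23.55402.
Back-substitute: a = (2.67 − 0.05·23.55402) / 0.52 = 2.86981.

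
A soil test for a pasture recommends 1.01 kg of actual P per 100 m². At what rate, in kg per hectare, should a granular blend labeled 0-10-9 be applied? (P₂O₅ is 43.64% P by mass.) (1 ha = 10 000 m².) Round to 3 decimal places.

As P₂O₅: 1.01 / 0.4364 = 2.31439 kg per 100 m².
Product per 100 m² = 2.31439 / 10% = 23.1439 kg.
Convert to per hectare: 23.1439 × 100 = 2314.39047 kg.

2314.390 kg of product per hectare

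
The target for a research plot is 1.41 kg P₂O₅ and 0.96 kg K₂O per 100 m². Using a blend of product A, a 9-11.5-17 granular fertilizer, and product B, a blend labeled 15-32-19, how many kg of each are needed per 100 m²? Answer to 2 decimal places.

Per-100 m² balance (a = product A, b = product B):
P₂O₅: 0.115·a + 0.32·b = 1.41
K₂O: 0.17·a + 0.19·b = 0.96
Eliminate b: (row1) − 0.32/0.19·(row2) → -0.171316·a = -0.206842, so a = 1.20737.
Then b = (0.96 − 0.17·1.20737) / 0.19 = 3.97235.

1.21 kg product A, 3.97 kg product B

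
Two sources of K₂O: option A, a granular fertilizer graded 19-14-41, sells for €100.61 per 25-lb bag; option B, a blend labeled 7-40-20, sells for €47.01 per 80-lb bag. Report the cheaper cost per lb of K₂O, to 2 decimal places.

option A: K₂O per bag = 25 × 41% = 10.25 lb; cost = 100.61 / 10.25 = €9.8156/lb K₂O.
option B: K₂O per bag = 80 × 20% = 16 lb; cost = 47.01 / 16 = €2.9381/lb K₂O.
option B is cheaper.

€2.94 per lb K₂O (option B)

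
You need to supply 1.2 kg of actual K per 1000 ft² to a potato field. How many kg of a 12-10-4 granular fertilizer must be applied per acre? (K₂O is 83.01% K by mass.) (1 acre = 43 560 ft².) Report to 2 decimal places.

As K₂O: 1.2 / 0.8301 = 1.44561 kg per 1000 ft².
Product per 1000 ft² = 1.44561 / 4% = 36.1402 kg.
Convert to per acre: 36.1402 × 43.56 = 1574.268 kg.

1574.27 kg of product per acre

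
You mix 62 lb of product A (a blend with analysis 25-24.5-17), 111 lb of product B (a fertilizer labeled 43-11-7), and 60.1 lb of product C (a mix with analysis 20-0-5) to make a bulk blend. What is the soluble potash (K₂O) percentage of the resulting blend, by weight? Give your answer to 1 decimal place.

Total mass = 62 + 111 + 60.1 = 233.1 lb.
K₂O mass = 17%×62 + 7%×111 + 5%×60.1 = 21.315 lb.
% K₂O = 21.315 / 233.1 = 9.14414%.

9.1% K₂O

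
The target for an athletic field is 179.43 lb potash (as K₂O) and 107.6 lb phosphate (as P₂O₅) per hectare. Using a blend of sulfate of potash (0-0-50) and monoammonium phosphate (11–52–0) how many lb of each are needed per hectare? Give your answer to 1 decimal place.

358.9 lb sulfate of potash, 206.9 lb monoammonium phosphate

Let a = lb of sulfate of potash, b = lb of monoammonium phosphate (per hectare).
K₂O: 0.5·a + 0·b = 179.43
P₂O₅: 0·a + 0.52·b = 107.6
Solving simultaneously: a = 358.86, b = 206.923.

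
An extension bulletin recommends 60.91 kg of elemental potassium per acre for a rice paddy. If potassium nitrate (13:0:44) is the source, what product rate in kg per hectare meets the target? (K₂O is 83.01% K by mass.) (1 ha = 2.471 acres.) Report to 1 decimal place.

As K₂O: 60.91 / 0.8301 = 73.3767 kg per acre.
Product per acre = 73.3767 / 44% = 166.765 kg.
Convert to per hectare: 166.765 × 2.471 = 412.077 kg.

412.1 kg of product per hectare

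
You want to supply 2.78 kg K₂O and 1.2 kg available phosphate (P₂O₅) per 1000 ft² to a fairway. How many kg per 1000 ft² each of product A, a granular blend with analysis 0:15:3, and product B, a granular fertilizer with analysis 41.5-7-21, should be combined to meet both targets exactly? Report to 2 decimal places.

Let a = kg of product A, b = kg of product B (per 1000 ft²).
K₂O: 0.03·a + 0.21·b = 2.78
P₂O₅: 0.15·a + 0.07·b = 1.2
From row1: a = (2.78 − 0.21·b) / 0.03.
Into row2: 0.15·(2.78 − 0.21·b)/0.03 + 0.07·b = 1.2 → b = 12.9592, a = 1.95238.

1.95 kg product A, 12.96 kg product B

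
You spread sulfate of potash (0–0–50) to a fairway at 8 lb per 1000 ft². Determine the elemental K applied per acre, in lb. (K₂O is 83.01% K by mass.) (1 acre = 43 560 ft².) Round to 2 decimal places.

K₂O per 1000 ft² = 8 × 50% = 4 lb.
Elemental K = 4 × 0.8301 = 3.3204 lb per 1000 ft².
Convert to per acre: 3.3204 × 43.56 = 144.637 lb.

144.64 lb K per acre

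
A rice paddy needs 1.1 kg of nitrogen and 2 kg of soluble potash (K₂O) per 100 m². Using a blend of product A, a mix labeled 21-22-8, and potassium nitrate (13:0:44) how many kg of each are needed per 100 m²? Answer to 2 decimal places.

2.73 kg product A, 4.05 kg potassium nitrate

With a, b = kg per 100 m² of product A and potassium nitrate:
N: 0.21·a + 0.13·b = 1.1
K₂O: 0.08·a + 0.44·b = 2
Solving simultaneously: a = 2.73171, b = 4.04878.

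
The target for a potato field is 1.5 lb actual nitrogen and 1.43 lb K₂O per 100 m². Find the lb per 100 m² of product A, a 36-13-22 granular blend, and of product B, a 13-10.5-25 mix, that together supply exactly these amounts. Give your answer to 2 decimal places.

Per-100 m² balance (a = product A, b = product B):
N: 0.36·a + 0.13·b = 1.5
K₂O: 0.22·a + 0.25·b = 1.43
Eliminate b: (row1) − 0.13/0.25·(row2) → 0.2456·a = 0.7564, so a = 3.0798.
Then b = (1.43 − 0.22·3.0798) / 0.25 = 3.00977.

3.08 lb product A, 3.01 lb product B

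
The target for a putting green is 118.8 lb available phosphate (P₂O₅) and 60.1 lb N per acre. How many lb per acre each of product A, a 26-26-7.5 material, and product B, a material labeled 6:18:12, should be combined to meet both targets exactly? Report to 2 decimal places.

118.27 lb product A, 489.17 lb product B

Let a = lb of product A, b = lb of product B (per acre).
P₂O₅: 0.26·a + 0.18·b = 118.8
N: 0.26·a + 0.06·b = 60.1
Solving simultaneously: a = 118.269, b = 489.167.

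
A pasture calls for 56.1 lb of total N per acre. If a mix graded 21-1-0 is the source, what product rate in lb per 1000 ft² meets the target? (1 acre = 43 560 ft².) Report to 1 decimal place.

Product per acre = 56.1 / 21% = 267.143 lb.
Convert to per 1000 ft²: 267.143 × 0.0229568 = 6.13276 lb.

6.1 lb of product per thousand sq ft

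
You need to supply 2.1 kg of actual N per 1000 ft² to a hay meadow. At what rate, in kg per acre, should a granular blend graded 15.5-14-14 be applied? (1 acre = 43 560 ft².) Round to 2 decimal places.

590.17 kg of product per acre

Product per 1000 ft² = 2.1 / 15.5% = 13.5484 kg.
Convert to per acre: 13.5484 × 43.56 = 590.168 kg.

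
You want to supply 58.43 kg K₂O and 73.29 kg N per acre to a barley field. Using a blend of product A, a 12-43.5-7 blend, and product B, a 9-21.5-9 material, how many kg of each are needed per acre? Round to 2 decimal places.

Per-acre balance (a = product A, b = product B):
K₂O: 0.07·a + 0.09·b = 58.43
N: 0.12·a + 0.09·b = 73.29
From row1: a = (58.43 − 0.09·b) / 0.07.
Into row2: 0.12·(58.43 − 0.09·b)/0.07 + 0.09·b = 73.29 → b = 418.067, a = 297.2.

297.20 kg product A, 418.07 kg product B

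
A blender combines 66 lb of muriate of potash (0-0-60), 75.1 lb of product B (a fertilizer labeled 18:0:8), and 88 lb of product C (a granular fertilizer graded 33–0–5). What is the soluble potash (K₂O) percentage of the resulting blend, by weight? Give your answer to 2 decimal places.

21.83% K₂O

Total mass = 66 + 75.1 + 88 = 229.1 lb.
K₂O mass = 60%×66 + 8%×75.1 + 5%×88 = 50.008 lb.
% K₂O = 50.008 / 229.1 = 21.828%.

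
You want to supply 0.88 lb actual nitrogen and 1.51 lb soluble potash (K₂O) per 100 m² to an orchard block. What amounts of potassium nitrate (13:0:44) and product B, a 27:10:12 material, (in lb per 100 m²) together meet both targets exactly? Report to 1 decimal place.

2.9 lb potassium nitrate, 1.8 lb product B

Let a = lb of potassium nitrate, b = lb of product B (per 100 m²).
N: 0.13·a + 0.27·b = 0.88
K₂O: 0.44·a + 0.12·b = 1.51
Eliminate a: (row1) − 0.13/0.44·(row2) → 0.234545·b = 0.433864, so b = 1.84981.
Back-substitute: a = (0.88 − 0.27·1.84981) / 0.13 = 2.92733.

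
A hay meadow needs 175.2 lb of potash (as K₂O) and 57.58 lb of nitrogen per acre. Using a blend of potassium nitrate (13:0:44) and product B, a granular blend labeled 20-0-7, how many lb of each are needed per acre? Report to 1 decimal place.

393.0 lb potassium nitrate, 32.4 lb product B

With a, b = lb per acre of potassium nitrate and product B:
K₂O: 0.44·a + 0.07·b = 175.2
N: 0.13·a + 0.2·b = 57.58
Eliminate b: (row1) − 0.07/0.2·(row2) → 0.3945·a = 155.047, so a = 393.022.
Then b = (57.58 − 0.13·393.022) / 0.2 = 32.436.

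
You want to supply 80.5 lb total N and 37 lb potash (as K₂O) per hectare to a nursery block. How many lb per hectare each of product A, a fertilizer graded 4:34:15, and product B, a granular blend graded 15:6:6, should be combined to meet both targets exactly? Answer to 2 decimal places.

35.82 lb product A, 527.11 lb product B

Let a = lb of product A, b = lb of product B (per hectare).
N: 0.04·a + 0.15·b = 80.5
K₂O: 0.15·a + 0.06·b = 37
Eliminate a: (row1) − 0.04/0.15·(row2) → 0.134·b = 70.6333, so b = 527.114.
Back-substitute: a = (80.5 − 0.15·527.114) / 0.04 = 35.8209.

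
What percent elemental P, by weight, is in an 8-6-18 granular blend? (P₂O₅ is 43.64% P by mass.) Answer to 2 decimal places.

2.62% P

%P = 6 × 0.4364 = 2.6184%.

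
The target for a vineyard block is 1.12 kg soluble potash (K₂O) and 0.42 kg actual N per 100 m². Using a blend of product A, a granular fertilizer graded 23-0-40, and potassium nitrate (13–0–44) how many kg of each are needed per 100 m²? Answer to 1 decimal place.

0.8 kg product A, 1.8 kg potassium nitrate

Per-100 m² balance (a = product A, b = potassium nitrate):
K₂O: 0.4·a + 0.44·b = 1.12
N: 0.23·a + 0.13·b = 0.42
Eliminate b: (row1) − 0.44/0.13·(row2) → -0.378462·a = -0.301538, so a = 0.796748.
Then b = (0.42 − 0.23·0.796748) / 0.13 = 1.82114.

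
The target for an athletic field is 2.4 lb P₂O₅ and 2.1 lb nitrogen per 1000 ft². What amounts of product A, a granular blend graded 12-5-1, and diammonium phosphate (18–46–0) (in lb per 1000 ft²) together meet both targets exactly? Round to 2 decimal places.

11.56 lb product A, 3.96 lb diammonium phosphate

With a, b = lb per 1000 ft² of product A and diammonium phosphate:
P₂O₅: 0.05·a + 0.46·b = 2.4
N: 0.12·a + 0.18·b = 2.1
Eliminate b: (row1) − 0.46/0.18·(row2) → -0.256667·a = -2.96667, so a = 11.5584.
Then b = (2.1 − 0.12·11.5584) / 0.18 = 3.96104.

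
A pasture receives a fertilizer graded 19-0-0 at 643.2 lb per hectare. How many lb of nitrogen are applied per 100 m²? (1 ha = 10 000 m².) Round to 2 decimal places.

nitrogen per hectare = 643.2 × 19% = 122.208 lb.
Convert to per 100 m²: 122.208 × 0.01 = 1.22208 lb.

1.22 lb N per hundred sq m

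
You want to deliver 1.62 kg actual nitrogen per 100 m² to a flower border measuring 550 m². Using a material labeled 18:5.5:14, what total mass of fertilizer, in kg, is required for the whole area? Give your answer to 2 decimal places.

49.50 kg

Product per 100 m² = 1.62 / 18% = 9 kg.
Total product = 9 × 550 / 100 = 49.5 kg.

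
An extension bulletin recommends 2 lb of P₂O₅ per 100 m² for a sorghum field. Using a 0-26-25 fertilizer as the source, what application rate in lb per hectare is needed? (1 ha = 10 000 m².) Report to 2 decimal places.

769.23 lb of product per hectare

Product per 100 m² = 2 / 26% = 7.69231 lb.
Convert to per hectare: 7.69231 × 100 = 769.231 lb.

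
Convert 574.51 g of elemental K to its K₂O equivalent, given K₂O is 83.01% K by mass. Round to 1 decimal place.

K₂O = 574.51 / 0.8301 = 692.097 g.

692.1 g K₂O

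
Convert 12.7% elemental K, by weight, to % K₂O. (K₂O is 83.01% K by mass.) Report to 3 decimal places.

15.299% K₂O

%K₂O = 12.7 / 0.8301 = 15.2994%.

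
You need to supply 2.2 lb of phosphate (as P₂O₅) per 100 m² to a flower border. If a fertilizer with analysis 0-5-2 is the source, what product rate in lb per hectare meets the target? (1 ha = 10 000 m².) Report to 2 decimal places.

Product per 100 m² = 2.2 / 5% = 44 lb.
Convert to per hectare: 44 × 100 = 4400 lb.

4400.00 lb of product per hectare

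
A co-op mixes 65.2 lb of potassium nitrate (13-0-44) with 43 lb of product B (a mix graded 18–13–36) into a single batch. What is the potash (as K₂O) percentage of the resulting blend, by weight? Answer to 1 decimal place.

Total mass = 65.2 + 43 = 108.2 lb.
K₂O mass = 44%×65.2 + 36%×43 = 44.168 lb.
% K₂O = 44.168 / 108.2 = 40.8207%.

40.8% K₂O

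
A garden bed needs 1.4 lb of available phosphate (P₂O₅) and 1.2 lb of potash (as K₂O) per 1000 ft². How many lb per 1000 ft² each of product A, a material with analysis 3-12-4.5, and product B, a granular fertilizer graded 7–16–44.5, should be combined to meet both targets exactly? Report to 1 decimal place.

With a, b = lb per 1000 ft² of product A and product B:
P₂O₅: 0.12·a + 0.16·b = 1.4
K₂O: 0.045·a + 0.445·b = 1.2
Eliminate a: (row1) − 0.12/0.045·(row2) → -1.02667·b = -1.8, so b = 1.75325.
Back-substitute: a = (1.4 − 0.16·1.75325) / 0.12 = 9.329.

9.3 lb product A, 1.8 lb product B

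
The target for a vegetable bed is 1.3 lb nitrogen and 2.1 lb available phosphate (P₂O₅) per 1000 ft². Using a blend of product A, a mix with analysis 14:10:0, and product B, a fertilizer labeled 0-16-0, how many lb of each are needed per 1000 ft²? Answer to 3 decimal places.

Let a = lb of product A, b = lb of product B (per 1000 ft²).
N: 0.14·a + 0·b = 1.3
P₂O₅: 0.1·a + 0.16·b = 2.1
From row1: a = (1.3 − 0·b) / 0.14.
Into row2: 0.1·(1.3 − 0·b)/0.14 + 0.16·b = 2.1 → b = 7.32143, a = 9.28571.

9.286 lb product A, 7.321 lb product B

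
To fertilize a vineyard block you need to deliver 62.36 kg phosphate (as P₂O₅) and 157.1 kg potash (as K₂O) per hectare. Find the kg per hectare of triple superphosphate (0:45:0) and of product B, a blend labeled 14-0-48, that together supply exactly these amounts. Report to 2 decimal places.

138.58 kg triple superphosphate, 327.29 kg product B

Per-hectare balance (a = triple superphosphate, b = product B):
P₂O₅: 0.45·a + 0·b = 62.36
K₂O: 0·a + 0.48·b = 157.1
Solving simultaneously: a = 138.578, b = 327.292.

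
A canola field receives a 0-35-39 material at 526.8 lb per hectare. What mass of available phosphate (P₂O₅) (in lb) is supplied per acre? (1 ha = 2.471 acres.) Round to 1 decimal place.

74.6 lb P₂O₅ per acre

P₂O₅ per hectare = 526.8 × 35% = 184.38 lb.
Convert to per acre: 184.38 × 0.404694 = 74.6176 lb.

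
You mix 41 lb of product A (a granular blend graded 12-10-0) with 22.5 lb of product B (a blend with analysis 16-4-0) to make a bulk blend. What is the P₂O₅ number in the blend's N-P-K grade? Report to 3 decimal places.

7.874% P₂O₅

Total mass = 41 + 22.5 = 63.5 lb.
P₂O₅ mass = 10%×41 + 4%×22.5 = 5 lb.
% P₂O₅ = 5 / 63.5 = 7.87402%.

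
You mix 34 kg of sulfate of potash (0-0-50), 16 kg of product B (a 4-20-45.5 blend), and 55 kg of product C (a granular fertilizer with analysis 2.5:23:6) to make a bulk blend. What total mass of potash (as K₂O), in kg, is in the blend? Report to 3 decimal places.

K₂O mass = 50%×34 + 45.5%×16 + 6%×55 = 27.58 kg.

27.580 kg K₂O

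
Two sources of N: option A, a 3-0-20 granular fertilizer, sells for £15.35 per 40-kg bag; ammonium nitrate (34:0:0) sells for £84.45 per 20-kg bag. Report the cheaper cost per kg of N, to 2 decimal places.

£12.42 per kg N (ammonium nitrate)

option A: N per bag = 40 × 3% = 1.2 kg; cost = 15.35 / 1.2 = £12.7917/kg N.
ammonium nitrate: N per bag = 20 × 34% = 6.8 kg; cost = 84.45 / 6.8 = £12.4191/kg N.
ammonium nitrate is cheaper.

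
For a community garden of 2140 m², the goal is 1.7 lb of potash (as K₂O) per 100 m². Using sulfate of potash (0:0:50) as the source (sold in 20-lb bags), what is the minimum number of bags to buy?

Product per 100 m² = 1.7 / 50% = 3.4 lb.
Total product = 3.4 × 2140 / 100 = 72.76 lb.
Bags = ⌈72.76 / 20⌉ = 4.

4 bags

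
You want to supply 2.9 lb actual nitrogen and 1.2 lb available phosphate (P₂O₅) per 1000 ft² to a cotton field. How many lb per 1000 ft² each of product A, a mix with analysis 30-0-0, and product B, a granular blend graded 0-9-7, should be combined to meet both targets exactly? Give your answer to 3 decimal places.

9.667 lb product A, 13.333 lb product B

Per-1000 ft² balance (a = product A, b = product B):
N: 0.3·a + 0·b = 2.9
P₂O₅: 0·a + 0.09·b = 1.2
Solving simultaneously: a = 9.66667, b = 13.3333.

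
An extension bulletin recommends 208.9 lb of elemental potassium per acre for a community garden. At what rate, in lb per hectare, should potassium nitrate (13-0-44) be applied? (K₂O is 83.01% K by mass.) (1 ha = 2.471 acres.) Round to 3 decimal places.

As K₂O: 208.9 / 0.8301 = 251.656 lb per acre.
Product per acre = 251.656 / 44% = 571.946 lb.
Convert to per hectare: 571.946 × 2.471 = 1413.2796 lb.

1413.280 lb of product per hectare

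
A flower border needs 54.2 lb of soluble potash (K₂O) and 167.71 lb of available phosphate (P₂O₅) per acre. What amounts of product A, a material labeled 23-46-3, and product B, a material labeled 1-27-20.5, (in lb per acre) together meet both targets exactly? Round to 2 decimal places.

229.08 lb product A, 230.87 lb product B

Per-acre balance (a = product A, b = product B):
K₂O: 0.03·a + 0.205·b = 54.2
P₂O₅: 0.46·a + 0.27·b = 167.71
Eliminate a: (row1) − 0.03/0.46·(row2) → 0.187391·b = 43.2624, so b = 230.867.
Back-substitute: a = (54.2 − 0.205·230.867) / 0.03 = 229.078.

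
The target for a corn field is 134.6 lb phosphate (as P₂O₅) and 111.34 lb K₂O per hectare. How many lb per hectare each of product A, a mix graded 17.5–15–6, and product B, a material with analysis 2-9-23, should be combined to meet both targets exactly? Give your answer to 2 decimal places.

719.50 lb product A, 296.39 lb product B

Let a = lb of product A, b = lb of product B (per hectare).
P₂O₅: 0.15·a + 0.09·b = 134.6
K₂O: 0.06·a + 0.23·b = 111.34
From row1: a = (134.6 − 0.09·b) / 0.15.
Into row2: 0.06·(134.6 − 0.09·b)/0.15 + 0.23·b = 111.34 → b = 296.392, a = 719.498.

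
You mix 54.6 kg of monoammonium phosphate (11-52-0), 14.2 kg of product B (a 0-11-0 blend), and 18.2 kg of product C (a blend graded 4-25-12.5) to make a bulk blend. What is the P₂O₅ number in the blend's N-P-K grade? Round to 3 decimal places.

39.660% P₂O₅

Total mass = 54.6 + 14.2 + 18.2 = 87 kg.
P₂O₅ mass = 52%×54.6 + 11%×14.2 + 25%×18.2 = 34.504 kg.
% P₂O₅ = 34.504 / 87 = 39.6598%.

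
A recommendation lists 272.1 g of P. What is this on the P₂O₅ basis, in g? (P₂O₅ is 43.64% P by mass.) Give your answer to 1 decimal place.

P₂O₅ = 272.1 / 0.4364 = 623.511 g.

623.5 g P₂O₅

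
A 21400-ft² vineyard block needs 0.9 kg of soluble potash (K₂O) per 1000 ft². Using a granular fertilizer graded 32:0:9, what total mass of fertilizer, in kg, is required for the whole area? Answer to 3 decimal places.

Product per 1000 ft² = 0.9 / 9% = 10 kg.
Total product = 10 × 21400 / 1000 = 214 kg.

214.000 kg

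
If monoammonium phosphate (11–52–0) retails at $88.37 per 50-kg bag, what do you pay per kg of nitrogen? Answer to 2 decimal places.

N in bag = 50 × 11% = 5.5 kg.
Cost per kg N = $88.37 / 5.5 = $16.0673.

$16.07 per kg N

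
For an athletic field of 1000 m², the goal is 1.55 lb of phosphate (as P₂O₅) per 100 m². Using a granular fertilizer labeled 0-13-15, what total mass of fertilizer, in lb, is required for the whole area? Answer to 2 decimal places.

119.23 lb

Product per 100 m² = 1.55 / 13% = 11.9231 lb.
Total product = 11.9231 × 1000 / 100 = 119.231 lb.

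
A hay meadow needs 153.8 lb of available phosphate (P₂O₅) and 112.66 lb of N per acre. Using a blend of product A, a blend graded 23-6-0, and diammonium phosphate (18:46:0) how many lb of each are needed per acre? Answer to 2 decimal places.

Let a = lb of product A, b = lb of diammonium phosphate (per acre).
P₂O₅: 0.06·a + 0.46·b = 153.8
N: 0.23·a + 0.18·b = 112.66
Eliminate b: (row1) − 0.46/0.18·(row2) → -0.527778·a = -134.109, so a = 254.101.
Then b = (112.66 − 0.23·254.101) / 0.18 = 301.204.

254.10 lb product A, 301.20 lb diammonium phosphate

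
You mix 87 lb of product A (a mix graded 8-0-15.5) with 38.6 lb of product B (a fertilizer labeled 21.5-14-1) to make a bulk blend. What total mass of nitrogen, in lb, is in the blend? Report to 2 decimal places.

15.26 lb N

N mass = 8%×87 + 21.5%×38.6 = 15.259 lb.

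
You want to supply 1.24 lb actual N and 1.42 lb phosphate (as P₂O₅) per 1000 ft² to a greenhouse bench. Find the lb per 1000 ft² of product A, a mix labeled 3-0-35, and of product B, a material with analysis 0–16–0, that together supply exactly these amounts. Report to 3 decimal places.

41.333 lb product A, 8.875 lb product B

Let a = lb of product A, b = lb of product B (per 1000 ft²).
N: 0.03·a + 0·b = 1.24
P₂O₅: 0·a + 0.16·b = 1.42
Solving simultaneously: a = 41.3333, b = 8.875.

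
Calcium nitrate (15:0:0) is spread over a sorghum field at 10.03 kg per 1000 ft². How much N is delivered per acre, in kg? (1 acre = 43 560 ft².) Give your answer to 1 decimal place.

nitrogen per 1000 ft² = 10.03 × 15% = 1.5045 kg.
Convert to per acre: 1.5045 × 43.56 = 65.536 kg.

65.5 kg N per acre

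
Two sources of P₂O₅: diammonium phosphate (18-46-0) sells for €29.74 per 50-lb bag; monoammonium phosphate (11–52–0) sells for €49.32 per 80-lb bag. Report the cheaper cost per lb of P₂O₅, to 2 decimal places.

€1.19 per lb P₂O₅ (monoammonium phosphate)

diammonium phosphate: P₂O₅ per bag = 50 × 46% = 23 lb; cost = 29.74 / 23 = €1.2930/lb P₂O₅.
monoammonium phosphate: P₂O₅ per bag = 80 × 52% = 41.6 lb; cost = 49.32 / 41.6 = €1.1856/lb P₂O₅.
monoammonium phosphate is cheaper.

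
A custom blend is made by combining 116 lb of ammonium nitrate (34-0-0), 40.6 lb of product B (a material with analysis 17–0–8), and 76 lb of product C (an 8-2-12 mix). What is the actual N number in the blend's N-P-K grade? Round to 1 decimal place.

Total mass = 116 + 40.6 + 76 = 232.6 lb.
N mass = 34%×116 + 17%×40.6 + 8%×76 = 52.422 lb.
% N = 52.422 / 232.6 = 22.5374%.

22.5% N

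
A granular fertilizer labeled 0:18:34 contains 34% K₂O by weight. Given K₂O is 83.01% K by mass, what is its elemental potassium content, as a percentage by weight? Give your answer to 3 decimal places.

%K = 34 × 0.8301 = 28.2234%.

28.223% K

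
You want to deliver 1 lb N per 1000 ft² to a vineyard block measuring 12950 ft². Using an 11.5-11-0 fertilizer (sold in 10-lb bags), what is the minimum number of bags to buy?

12 bags

Product per 1000 ft² = 1 / 11.5% = 8.69565 lb.
Total product = 8.69565 × 12950 / 1000 = 112.609 lb.
Bags = ⌈112.609 / 10⌉ = 12.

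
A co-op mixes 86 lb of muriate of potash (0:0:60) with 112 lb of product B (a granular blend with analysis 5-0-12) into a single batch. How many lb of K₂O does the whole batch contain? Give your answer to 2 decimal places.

65.04 lb K₂O

K₂O mass = 60%×86 + 12%×112 = 65.04 lb.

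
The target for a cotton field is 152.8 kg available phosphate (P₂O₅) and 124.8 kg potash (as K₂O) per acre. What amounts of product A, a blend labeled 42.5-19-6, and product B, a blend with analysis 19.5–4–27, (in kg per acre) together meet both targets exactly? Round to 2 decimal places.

Per-acre balance (a = product A, b = product B):
P₂O₅: 0.19·a + 0.04·b = 152.8
K₂O: 0.06·a + 0.27·b = 124.8
Eliminate a: (row1) − 0.19/0.06·(row2) → -0.815·b = -242.4, so b = 297.423.
Back-substitute: a = (152.8 − 0.04·297.423) / 0.19 = 741.595.

741.60 kg product A, 297.42 kg product B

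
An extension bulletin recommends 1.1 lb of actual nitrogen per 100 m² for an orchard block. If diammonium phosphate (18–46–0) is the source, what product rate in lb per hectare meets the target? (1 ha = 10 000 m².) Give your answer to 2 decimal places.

611.11 lb of product per hectare

Product per 100 m² = 1.1 / 18% = 6.11111 lb.
Convert to per hectare: 6.11111 × 100 = 611.111 lb.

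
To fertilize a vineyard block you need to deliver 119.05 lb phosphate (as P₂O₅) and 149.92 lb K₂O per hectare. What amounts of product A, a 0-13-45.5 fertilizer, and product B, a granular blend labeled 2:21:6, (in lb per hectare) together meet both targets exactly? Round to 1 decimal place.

Let a = lb of product A, b = lb of product B (per hectare).
P₂O₅: 0.13·a + 0.21·b = 119.05
K₂O: 0.455·a + 0.06·b = 149.92
Eliminate b: (row1) − 0.21/0.06·(row2) → -1.4625·a = -405.67, so a = 277.381.
Then b = (149.92 − 0.455·277.381) / 0.06 = 395.193.

277.4 lb product A, 395.2 lb product B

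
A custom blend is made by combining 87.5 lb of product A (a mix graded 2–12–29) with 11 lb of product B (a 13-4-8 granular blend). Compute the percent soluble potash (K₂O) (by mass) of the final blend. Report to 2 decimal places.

Total mass = 87.5 + 11 = 98.5 lb.
K₂O mass = 29%×87.5 + 8%×11 = 26.255 lb.
% K₂O = 26.255 / 98.5 = 26.6548%.

26.65% K₂O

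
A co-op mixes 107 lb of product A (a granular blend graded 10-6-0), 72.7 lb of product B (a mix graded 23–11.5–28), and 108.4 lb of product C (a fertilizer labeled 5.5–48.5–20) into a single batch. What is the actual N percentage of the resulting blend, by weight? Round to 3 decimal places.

11.587% N

Total mass = 107 + 72.7 + 108.4 = 288.1 lb.
N mass = 10%×107 + 23%×72.7 + 5.5%×108.4 = 33.383 lb.
% N = 33.383 / 288.1 = 11.5873%.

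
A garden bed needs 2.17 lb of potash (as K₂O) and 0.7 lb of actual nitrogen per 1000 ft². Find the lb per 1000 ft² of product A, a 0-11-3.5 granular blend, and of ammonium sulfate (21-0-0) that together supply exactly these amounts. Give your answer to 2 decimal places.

62.00 lb product A, 3.33 lb ammonium sulfate

Per-1000 ft² balance (a = product A, b = ammonium sulfate):
K₂O: 0.035·a + 0·b = 2.17
N: 0·a + 0.21·b = 0.7
Solving simultaneously: a = 62, b = 3.33333.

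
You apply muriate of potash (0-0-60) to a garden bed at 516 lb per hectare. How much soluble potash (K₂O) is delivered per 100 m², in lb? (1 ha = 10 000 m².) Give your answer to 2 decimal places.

K₂O per hectare = 516 × 60% = 309.6 lb.
Convert to per 100 m²: 309.6 × 0.01 = 3.096 lb.

3.10 lb K₂O per hundred sq m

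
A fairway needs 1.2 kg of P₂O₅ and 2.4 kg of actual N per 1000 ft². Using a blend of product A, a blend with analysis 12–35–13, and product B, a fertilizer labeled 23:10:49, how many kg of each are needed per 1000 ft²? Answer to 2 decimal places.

With a, b = kg per 1000 ft² of product A and product B:
P₂O₅: 0.35·a + 0.1·b = 1.2
N: 0.12·a + 0.23·b = 2.4
Eliminate a: (row1) − 0.35/0.12·(row2) → -0.570833·b = -5.8, so b = 10.1606.
Back-substitute: a = (1.2 − 0.1·10.1606) / 0.35 = 0.525547.

0.53 kg product A, 10.16 kg product B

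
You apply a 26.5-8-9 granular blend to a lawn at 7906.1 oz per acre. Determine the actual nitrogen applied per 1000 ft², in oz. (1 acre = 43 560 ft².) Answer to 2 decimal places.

nitrogen per acre = 7906.1 × 26.5% = 2095.12 oz.
Convert to per 1000 ft²: 2095.12 × 0.0229568 = 48.0973 oz.

48.10 oz N per thousand sq ft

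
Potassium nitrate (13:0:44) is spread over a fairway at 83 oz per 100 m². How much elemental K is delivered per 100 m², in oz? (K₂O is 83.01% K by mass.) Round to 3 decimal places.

K₂O per 100 m² = 83 × 44% = 36.52 oz.
Elemental K = 36.52 × 0.8301 = 30.3153 oz per 100 m².

30.315 oz K per hundred sq m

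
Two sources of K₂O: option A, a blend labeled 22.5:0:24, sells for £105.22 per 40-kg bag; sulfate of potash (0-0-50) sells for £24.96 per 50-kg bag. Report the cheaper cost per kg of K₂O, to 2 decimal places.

option A: K₂O per bag = 40 × 24% = 9.6 kg; cost = 105.22 / 9.6 = £10.9604/kg K₂O.
sulfate of potash: K₂O per bag = 50 × 50% = 25 kg; cost = 24.96 / 25 = £0.9984/kg K₂O.
sulfate of potash is cheaper.

£1.00 per kg K₂O (sulfate of potash)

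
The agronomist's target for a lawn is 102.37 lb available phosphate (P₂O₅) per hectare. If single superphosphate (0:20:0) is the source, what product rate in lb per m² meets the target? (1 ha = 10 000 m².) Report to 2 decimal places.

0.05 lb of product per sq m

Product per hectare = 102.37 / 20% = 511.85 lb.
Convert to per m²: 511.85 × 0.0001 = 0.051185 lb.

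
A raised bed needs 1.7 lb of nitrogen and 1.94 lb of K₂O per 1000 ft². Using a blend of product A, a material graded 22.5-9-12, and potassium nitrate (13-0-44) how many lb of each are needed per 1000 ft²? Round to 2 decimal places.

With a, b = lb per 1000 ft² of product A and potassium nitrate:
N: 0.225·a + 0.13·b = 1.7
K₂O: 0.12·a + 0.44·b = 1.94
Solving simultaneously: a = 5.94484, b = 2.78777.

5.94 lb product A, 2.79 lb potassium nitrate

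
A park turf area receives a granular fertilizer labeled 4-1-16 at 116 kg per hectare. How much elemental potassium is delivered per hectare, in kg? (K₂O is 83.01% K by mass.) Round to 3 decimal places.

K₂O per hectare = 116 × 16% = 18.56 kg.
Elemental K = 18.56 × 0.8301 = 15.4067 kg per hectare.

15.407 kg K per hectare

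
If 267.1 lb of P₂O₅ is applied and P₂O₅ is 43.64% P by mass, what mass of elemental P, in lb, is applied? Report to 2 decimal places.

116.56 lb P

P = 267.1 × 0.4364 = 116.562 lb.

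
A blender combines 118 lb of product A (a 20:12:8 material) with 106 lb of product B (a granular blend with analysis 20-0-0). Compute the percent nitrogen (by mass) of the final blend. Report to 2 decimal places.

20.00% N

Total mass = 118 + 106 = 224 lb.
N mass = 20%×118 + 20%×106 = 44.8 lb.
% N = 44.8 / 224 = 20%.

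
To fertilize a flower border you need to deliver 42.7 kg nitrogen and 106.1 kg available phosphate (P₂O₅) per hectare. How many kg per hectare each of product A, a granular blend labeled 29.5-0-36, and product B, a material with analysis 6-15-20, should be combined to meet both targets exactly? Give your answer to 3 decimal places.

0.881 kg product A, 707.333 kg product B

Let a = kg of product A, b = kg of product B (per hectare).
N: 0.295·a + 0.06·b = 42.7
P₂O₅: 0·a + 0.15·b = 106.1
Solving simultaneously: a = 0.881356, b = 707.3333.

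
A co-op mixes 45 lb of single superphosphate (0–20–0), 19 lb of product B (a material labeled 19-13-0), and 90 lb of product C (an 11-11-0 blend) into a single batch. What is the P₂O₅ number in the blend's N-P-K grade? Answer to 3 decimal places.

Total mass = 45 + 19 + 90 = 154 lb.
P₂O₅ mass = 20%×45 + 13%×19 + 11%×90 = 21.37 lb.
% P₂O₅ = 21.37 / 154 = 13.8766%.

13.877% P₂O₅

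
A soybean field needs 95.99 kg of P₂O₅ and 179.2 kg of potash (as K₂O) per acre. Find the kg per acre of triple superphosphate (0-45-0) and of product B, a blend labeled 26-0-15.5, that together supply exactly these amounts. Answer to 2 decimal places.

Per-acre balance (a = triple superphosphate, b = product B):
P₂O₅: 0.45·a + 0·b = 95.99
K₂O: 0·a + 0.155·b = 179.2
Solving simultaneously: a = 213.311, b = 1156.129.

213.31 kg triple superphosphate, 1156.13 kg product B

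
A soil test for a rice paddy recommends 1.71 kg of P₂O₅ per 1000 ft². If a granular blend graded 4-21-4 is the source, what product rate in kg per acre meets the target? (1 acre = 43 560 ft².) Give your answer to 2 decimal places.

354.70 kg of product per acre

Product per 1000 ft² = 1.71 / 21% = 8.14286 kg.
Convert to per acre: 8.14286 × 43.56 = 354.703 kg.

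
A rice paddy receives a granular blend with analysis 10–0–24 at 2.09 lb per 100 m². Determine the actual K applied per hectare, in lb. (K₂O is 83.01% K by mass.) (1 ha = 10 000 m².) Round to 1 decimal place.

41.6 lb K per hectare

K₂O per 100 m² = 2.09 × 24% = 0.5016 lb.
Elemental K = 0.5016 × 0.8301 = 0.416378 lb per 100 m².
Convert to per hectare: 0.416378 × 100 = 41.6378 lb.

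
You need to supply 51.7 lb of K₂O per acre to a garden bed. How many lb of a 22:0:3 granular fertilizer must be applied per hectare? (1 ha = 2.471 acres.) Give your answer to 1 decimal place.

Product per acre = 51.7 / 3% = 1723.33 lb.
Convert to per hectare: 1723.33 × 2.471 = 4258.36 lb.

4258.4 lb of product per hectare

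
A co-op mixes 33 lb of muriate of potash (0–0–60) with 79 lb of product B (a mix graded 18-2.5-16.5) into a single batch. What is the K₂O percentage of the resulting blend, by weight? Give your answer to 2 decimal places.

29.32% K₂O

Total mass = 33 + 79 = 112 lb.
K₂O mass = 60%×33 + 16.5%×79 = 32.835 lb.
% K₂O = 32.835 / 112 = 29.317%.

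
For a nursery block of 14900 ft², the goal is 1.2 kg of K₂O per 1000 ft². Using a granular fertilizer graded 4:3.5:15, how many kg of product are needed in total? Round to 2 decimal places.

Product per 1000 ft² = 1.2 / 15% = 8 kg.
Total product = 8 × 14900 / 1000 = 119.2 kg.

119.20 kg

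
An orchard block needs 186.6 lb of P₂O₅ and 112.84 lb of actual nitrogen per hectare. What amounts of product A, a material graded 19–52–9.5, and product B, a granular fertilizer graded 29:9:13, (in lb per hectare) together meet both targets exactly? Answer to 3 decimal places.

With a, b = lb per hectare of product A and product B:
P₂O₅: 0.52·a + 0.09·b = 186.6
N: 0.19·a + 0.29·b = 112.84
From row1: a = (186.6 − 0.09·b) / 0.52.
Into row2: 0.19·(186.6 − 0.09·b)/0.52 + 0.29·b = 112.84 → b = 173.6933, a = 328.7838.

328.784 lb product A, 173.693 lb product B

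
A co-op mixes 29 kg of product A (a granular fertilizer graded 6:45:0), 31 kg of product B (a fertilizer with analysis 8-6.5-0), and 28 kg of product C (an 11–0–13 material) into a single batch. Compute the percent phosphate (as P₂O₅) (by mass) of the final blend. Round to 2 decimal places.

17.12% P₂O₅

Total mass = 29 + 31 + 28 = 88 kg.
P₂O₅ mass = 45%×29 + 6.5%×31 + 0%×28 = 15.065 kg.
% P₂O₅ = 15.065 / 88 = 17.1193%.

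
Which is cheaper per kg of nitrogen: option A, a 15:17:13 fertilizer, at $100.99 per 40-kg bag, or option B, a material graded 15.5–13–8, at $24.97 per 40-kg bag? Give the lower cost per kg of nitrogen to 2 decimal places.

$4.03 per kg N (option B)

option A: N per bag = 40 × 15% = 6 kg; cost = 100.99 / 6 = $16.8317/kg N.
option B: N per bag = 40 × 15.5% = 6.2 kg; cost = 24.97 / 6.2 = $4.0274/kg N.
option B is cheaper.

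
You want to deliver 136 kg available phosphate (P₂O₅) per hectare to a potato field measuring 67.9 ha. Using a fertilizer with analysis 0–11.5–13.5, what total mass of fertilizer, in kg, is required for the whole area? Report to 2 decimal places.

Product per hectare = 136 / 11.5% = 1182.61 kg.
Total product = 1182.61 × 67.9 = 80299.1304 kg.

80299.13 kg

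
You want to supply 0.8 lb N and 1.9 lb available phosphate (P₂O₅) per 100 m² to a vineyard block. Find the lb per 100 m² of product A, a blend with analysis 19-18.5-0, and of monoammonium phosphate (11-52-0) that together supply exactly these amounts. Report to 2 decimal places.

With a, b = lb per 100 m² of product A and monoammonium phosphate:
N: 0.19·a + 0.11·b = 0.8
P₂O₅: 0.185·a + 0.52·b = 1.9
From row1: a = (0.8 − 0.11·b) / 0.19.
Into row2: 0.185·(0.8 − 0.11·b)/0.19 + 0.52·b = 1.9 → b = 2.71511, a = 2.63862.

2.64 lb product A, 2.72 lb monoammonium phosphate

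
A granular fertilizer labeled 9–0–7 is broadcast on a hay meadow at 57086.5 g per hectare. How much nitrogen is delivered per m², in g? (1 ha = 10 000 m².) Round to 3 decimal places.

0.514 g N per sq m

nitrogen per hectare = 57086.5 × 9% = 5137.78 g.
Convert to per m²: 5137.78 × 0.0001 = 0.513779 g.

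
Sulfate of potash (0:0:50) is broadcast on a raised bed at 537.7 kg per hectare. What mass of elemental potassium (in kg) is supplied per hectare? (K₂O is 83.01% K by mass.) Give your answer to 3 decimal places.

223.172 kg K per hectare

K₂O per hectare = 537.7 × 50% = 268.85 kg.
Elemental K = 268.85 × 0.8301 = 223.1724 kg per hectare.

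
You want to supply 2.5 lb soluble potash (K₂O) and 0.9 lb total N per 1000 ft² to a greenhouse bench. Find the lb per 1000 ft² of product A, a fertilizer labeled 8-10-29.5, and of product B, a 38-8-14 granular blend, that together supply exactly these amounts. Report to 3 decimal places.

8.167 lb product A, 0.649 lb product B

Per-1000 ft² balance (a = product A, b = product B):
K₂O: 0.295·a + 0.14·b = 2.5
N: 0.08·a + 0.38·b = 0.9
From row1: a = (2.5 − 0.14·b) / 0.295.
Into row2: 0.08·(2.5 − 0.14·b)/0.295 + 0.38·b = 0.9 → b = 0.649158, a = 8.1665.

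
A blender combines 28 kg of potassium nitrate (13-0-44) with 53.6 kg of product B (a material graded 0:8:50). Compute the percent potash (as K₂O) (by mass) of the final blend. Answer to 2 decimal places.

Total mass = 28 + 53.6 = 81.6 kg.
K₂O mass = 44%×28 + 50%×53.6 = 39.12 kg.
% K₂O = 39.12 / 81.6 = 47.9412%.

47.94% K₂O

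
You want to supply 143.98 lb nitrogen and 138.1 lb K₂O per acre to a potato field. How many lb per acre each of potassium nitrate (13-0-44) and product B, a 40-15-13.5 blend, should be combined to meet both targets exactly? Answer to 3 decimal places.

225.956 lb potassium nitrate, 286.514 lb product B

Per-acre balance (a = potassium nitrate, b = product B):
N: 0.13·a + 0.4·b = 143.98
K₂O: 0.44·a + 0.135·b = 138.1
Eliminate b: (row1) − 0.4/0.135·(row2) → -1.1737·a = -265.205, so a = 225.9558.
Then b = (138.1 − 0.44·225.9558) / 0.135 = 286.5144.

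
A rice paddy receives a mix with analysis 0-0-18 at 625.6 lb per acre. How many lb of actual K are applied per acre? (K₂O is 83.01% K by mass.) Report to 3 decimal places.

93.476 lb K per acre

K₂O per acre = 625.6 × 18% = 112.608 lb.
Elemental K = 112.608 × 0.8301 = 93.4759 lb per acre.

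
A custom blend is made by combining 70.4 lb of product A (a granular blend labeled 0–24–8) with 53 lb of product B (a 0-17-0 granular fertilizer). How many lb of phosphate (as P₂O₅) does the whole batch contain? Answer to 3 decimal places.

P₂O₅ mass = 24%×70.4 + 17%×53 = 25.906 lb.

25.906 lb P₂O₅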